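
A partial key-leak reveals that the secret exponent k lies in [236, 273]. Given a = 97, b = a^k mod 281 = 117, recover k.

239

Compute 97^236 mod 281 = 217, then multiply by 97 repeatedly:
  97^236=217  97^237=255  97^238=7  97^239=117
Found 117 at exponent 239.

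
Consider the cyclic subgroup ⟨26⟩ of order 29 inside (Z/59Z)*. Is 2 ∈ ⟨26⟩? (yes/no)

2 ∈ ⟨26⟩ iff 2^29 ≡ 1 (mod 59), since |⟨26⟩| = 29.
2^29 mod 59 = 58.
Since 58 ≠ 1, 2 does not lie in the subgroup.

no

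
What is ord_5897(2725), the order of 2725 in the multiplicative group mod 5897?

5896

The order of 2725 must divide p − 1 = 5896 = 2^3 · 11 · 67.
Divisors: 1, 2, 4, 8, 11, 22, 44, 67, 88, 134, 268, 536, 737, 1474, 2948, 5896.
Check each in increasing order: 2725^1 ≡ 2725;  2725^2 ≡ 1302;  2725^4 ≡ 2765;  2725^8 ≡ 2713;  2725^11 ≡ 3705;  2725^22 ≡ 4706;  2725^44 ≡ 3201;  2725^67 ≡ 3013;  2725^88 ≡ 3312;  2725^134 ≡ 2686;  2725^268 ≡ 2565;  2725^536 ≡ 4070;  2725^737 ≡ 5103;  2725^1474 ≡ 5354;  2725^2948 ≡ 5896;  2725^5896 ≡ 1.
Smallest exponent giving 1 is 5896.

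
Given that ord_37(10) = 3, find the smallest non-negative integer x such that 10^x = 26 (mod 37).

2

Successive powers of 10 modulo 37:
  10^0=1  10^1=10  10^2=26
So 10^2 ≡ 26 (mod 37), giving x = 2.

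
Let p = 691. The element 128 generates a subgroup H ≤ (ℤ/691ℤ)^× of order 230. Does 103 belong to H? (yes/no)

no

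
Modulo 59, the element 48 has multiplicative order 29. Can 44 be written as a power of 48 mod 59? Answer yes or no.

44 ∈ ⟨48⟩ iff 44^29 ≡ 1 (mod 59), since |⟨48⟩| = 29.
44^29 mod 59 = 58.
Since 58 ≠ 1, 44 does not lie in the subgroup.

no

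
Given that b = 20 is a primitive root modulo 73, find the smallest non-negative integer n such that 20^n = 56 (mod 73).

Baby-step giant-step with m = ceil(sqrt(72)) = 9.
Baby table (20^j mod 73 for j=0..8):
  0:1  1:20  2:35  3:43  4:57  5:45  6:24  7:42
  8:37
Giant step factor: 20^(-9) ≡ 22 (mod 73).
Scan 56·22^i mod 73 for i = 0, 1, …:
  i=0: 56   i=1: 64   i=2: 21   i=3: 24
Match at i=3, j=6: n = 3·9 + 6 = 33.

33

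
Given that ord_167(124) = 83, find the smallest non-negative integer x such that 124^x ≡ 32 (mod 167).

50

Baby-step giant-step with m = ceil(sqrt(83)) = 10.
Baby table (124^j mod 167 for j=0..9):
  0:1  1:124  2:12  3:152  4:144  5:154  6:58  7:11
  8:28  9:132
Giant step factor: 124^(-10) ≡ 84 (mod 167).
Scan 32·84^i mod 167 for i = 0, 1, …:
  i=0: 32   i=1: 16   i=2: 8   i=3: 4
  i=4: 2   i=5: 1
Match at i=5, j=0: x = 5·10 + 0 = 50.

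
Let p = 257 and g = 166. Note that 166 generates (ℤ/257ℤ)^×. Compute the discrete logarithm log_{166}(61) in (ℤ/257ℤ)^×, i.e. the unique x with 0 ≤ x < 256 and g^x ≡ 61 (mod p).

Baby-step giant-step with m = ceil(sqrt(256)) = 16.
Baby table (166^j mod 257 for j=0..15):
  0:1  1:166  2:57  3:210  4:165  5:148  6:153  7:212
  8:240  9:5  10:59  11:28  12:22  13:54  14:226  15:251
Giant step factor: 166^(-16) ≡ 249 (mod 257).
Scan 61·249^i mod 257 for i = 0, 1, …:
  i=0: 61   i=1: 26   i=2: 49   i=3: 122
  i=4: 52   i=5: 98   i=6: 244   i=7: 104
  i=8: 196   i=9: 231     …   i=14: 13
  i=15: 153
Match at i=15, j=6: x = 15·16 + 6 = 246.

246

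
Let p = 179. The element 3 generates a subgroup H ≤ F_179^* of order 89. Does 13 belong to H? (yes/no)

13 ∈ ⟨3⟩ iff 13^89 ≡ 1 (mod 179), since |⟨3⟩| = 89.
13^89 mod 179 = 1.
Since 1 = 1, 13 lies in the subgroup.

yes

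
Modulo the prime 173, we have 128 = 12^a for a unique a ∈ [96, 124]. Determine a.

107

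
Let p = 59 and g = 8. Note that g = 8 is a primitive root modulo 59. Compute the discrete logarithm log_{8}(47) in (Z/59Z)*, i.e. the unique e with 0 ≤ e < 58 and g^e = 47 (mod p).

Baby-step giant-step with m = ceil(sqrt(58)) = 8.
Baby table (8^j mod 59 for j=0..7):
  0:1  1:8  2:5  3:40  4:25  5:23  6:7  7:56
Giant step factor: 8^(-8) ≡ 27 (mod 59).
Scan 47·27^i mod 59 for i = 0, 1, …:
  i=0: 47   i=1: 30   i=2: 43   i=3: 40
Match at i=3, j=3: e = 3·8 + 3 = 27.

27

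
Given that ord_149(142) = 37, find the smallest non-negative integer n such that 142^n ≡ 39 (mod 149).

26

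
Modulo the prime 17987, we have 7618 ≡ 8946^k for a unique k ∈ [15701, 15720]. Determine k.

15707

Compute 8946^15701 mod 17987 = 8147, then multiply by 8946 repeatedly:
  8946^15701=8147  8946^15702=17725  8946^15703=12445  8946^15704=11427  8946^15705=5821
  8946^15706=2301  8946^15707=7618
Found 7618 at exponent 15707.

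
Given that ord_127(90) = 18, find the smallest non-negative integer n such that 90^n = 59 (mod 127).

7

Successive powers of 90 modulo 127:
  90^0=1  90^1=90  90^2=99  90^3=20  90^4=22  90^5=75
  90^6=19  90^7=59
So 90^7 ≡ 59 (mod 127), giving n = 7.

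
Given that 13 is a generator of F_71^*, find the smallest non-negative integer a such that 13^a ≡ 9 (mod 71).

Baby-step giant-step with m = ceil(sqrt(70)) = 9.
Baby table (13^j mod 71 for j=0..8):
  0:1  1:13  2:27  3:67  4:19  5:34  6:16  7:66
  8:6
Giant step factor: 13^(-9) ≡ 61 (mod 71).
Scan 9·61^i mod 71 for i = 0, 1, …:
  i=0: 9   i=1: 52   i=2: 48   i=3: 17
  i=4: 43   i=5: 67
Match at i=5, j=3: a = 5·9 + 3 = 48.

48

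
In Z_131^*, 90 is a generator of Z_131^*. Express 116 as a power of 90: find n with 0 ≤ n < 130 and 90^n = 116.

3

Successive powers of 90 modulo 131:
  90^0=1  90^1=90  90^2=109  90^3=116
So 90^3 ≡ 116 (mod 131), giving n = 3.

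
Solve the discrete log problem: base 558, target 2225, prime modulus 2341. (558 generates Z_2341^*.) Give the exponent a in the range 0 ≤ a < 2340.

Baby-step giant-step with m = ceil(sqrt(2340)) = 49.
Baby table (558^j mod 2341 for j=0..48):
  0:1  1:558  2:11  3:1456  4:121  5:1970  6:1331  7:601
  8:595  9:1929  10:1863  11:150  12:1765  13:1650  14:687  15:1763
  16:534  17:665  18:1192  19:292  20:1407  21:871  22:1431  23:217
  24:1695  25:46  26:2258  27:506  28:1428  29:884  30:1662  31:360
  32:1895  33:1619  34:2117  35:1422  36:2218  37:1596  38:988  39:1169
  40:1504  41:1154  42:157  43:989  44:1727  45:1515  46:269  47:278
  48:618
Giant step factor: 558^(-49) ≡ 653 (mod 2341).
Scan 2225·653^i mod 2341 for i = 0, 1, …:
  i=0: 2225   i=1: 1505   i=2: 1886   i=3: 192
  i=4: 1303   i=5: 1076   i=6: 328   i=7: 1153
  i=8: 1448   i=9: 2121     …   i=34: 669
  i=35: 1431
Match at i=35, j=22: a = 35·49 + 22 = 1737.

1737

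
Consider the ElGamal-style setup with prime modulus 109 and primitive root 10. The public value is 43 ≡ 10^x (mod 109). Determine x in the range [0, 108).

66

Baby-step giant-step with m = ceil(sqrt(108)) = 11.
Baby table (10^j mod 109 for j=0..10):
  0:1  1:10  2:100  3:19  4:81  5:47  6:34  7:13
  8:21  9:101  10:29
Giant step factor: 10^(-11) ≡ 53 (mod 109).
Scan 43·53^i mod 109 for i = 0, 1, …:
  i=0: 43   i=1: 99   i=2: 15   i=3: 32
  i=4: 61   i=5: 72   i=6: 1
Match at i=6, j=0: x = 6·11 + 0 = 66.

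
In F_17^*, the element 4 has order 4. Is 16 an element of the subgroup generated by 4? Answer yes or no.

⟨4⟩ has order 4; its elements mod 17 are {1, 4, 13, 16}.
16 is in this set.

yes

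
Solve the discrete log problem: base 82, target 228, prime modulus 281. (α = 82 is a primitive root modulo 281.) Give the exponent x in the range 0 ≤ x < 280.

Baby-step giant-step with m = ceil(sqrt(280)) = 17.
Baby table (82^j mod 281 for j=0..16):
  0:1  1:82  2:261  3:46  4:119  5:204  6:149  7:135
  8:111  9:110  10:28  11:48  12:2  13:164  14:241  15:92
  16:238
Giant step factor: 82^(-17) ≡ 104 (mod 281).
Scan 228·104^i mod 281 for i = 0, 1, …:
  i=0: 228   i=1: 108   i=2: 273   i=3: 11
  i=4: 20   i=5: 113   i=6: 231   i=7: 139
  i=8: 125   i=9: 74   i=10: 109   i=11: 96
  i=12: 149
Match at i=12, j=6: x = 12·17 + 6 = 210.

210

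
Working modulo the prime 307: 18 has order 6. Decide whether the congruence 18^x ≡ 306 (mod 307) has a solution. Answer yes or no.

⟨18⟩ has order 6; its elements mod 307 are {1, 17, 18, 289, 290, 306}.
306 is in this set.

yes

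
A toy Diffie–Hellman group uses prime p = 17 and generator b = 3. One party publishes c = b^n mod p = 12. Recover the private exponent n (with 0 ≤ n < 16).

Successive powers of 3 modulo 17:
  3^0=1  3^1=3  3^2=9  3^3=10  3^4=13  3^5=5
  3^6=15  3^7=11  3^8=16  3^9=14  3^10=8  3^11=7
  3^12=4  3^13=12
So 3^13 ≡ 12 (mod 17), giving n = 13.

13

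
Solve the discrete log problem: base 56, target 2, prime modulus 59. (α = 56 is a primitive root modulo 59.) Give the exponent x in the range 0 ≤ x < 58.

Baby-step giant-step with m = ceil(sqrt(58)) = 8.
Baby table (56^j mod 59 for j=0..7):
  0:1  1:56  2:9  3:32  4:22  5:52  6:21  7:55
Giant step factor: 56^(-8) ≡ 5 (mod 59).
Scan 2·5^i mod 59 for i = 0, 1, …:
  i=0: 2   i=1: 10   i=2: 50   i=3: 14
  i=4: 11   i=5: 55
Match at i=5, j=7: x = 5·8 + 7 = 47.

47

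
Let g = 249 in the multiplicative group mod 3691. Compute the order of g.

3690

The order of 249 must divide p − 1 = 3690 = 2 · 3^2 · 5 · 41.
Divisors: 1, 2, 3, 5, 6, 9, 10, 15, 18, 30, 41, 45, 82, 90, 123, 205, 246, 369, 410, 615, 738, 1230, 1845, 3690.
Check each in increasing order: 249^1 ≡ 249;  249^2 ≡ 2945;  249^3 ≡ 2487;  249^5 ≡ 1271;  249^6 ≡ 2744;  249^9 ≡ 3360;  249^10 ≡ 2474;  249^15 ≡ 3413;  249^18 ≡ 2522;  249^30 ≡ 3464;  249^41 ≡ 3015;  249^45 ≡ 359;  249^82 ≡ 2983;  249^90 ≡ 3387;  249^123 ≡ 2469;  249^205 ≡ 1482;  249^246 ≡ 2120;  249^369 ≡ 442;  249^410 ≡ 179;  249^615 ≡ 3217;  249^738 ≡ 3432;  249^1230 ≡ 3216;  249^1845 ≡ 3690;  249^3690 ≡ 1.
Smallest exponent giving 1 is 3690.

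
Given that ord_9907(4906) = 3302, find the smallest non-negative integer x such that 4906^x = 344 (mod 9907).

1178

Baby-step giant-step with m = ceil(sqrt(3302)) = 58.
Baby table (4906^j mod 9907 for j=0..57):
  0:1  1:4906  2:4733  3:7997  4:1562  5:5061  6:2324  7:8494
  8:2722  9:9403  10:4126  11:2155  12:1661  13:5312  14:5262  15:7637
  16:8755  17:5185  18:6341  19:966  20:3650  21:4951  22:7549  23:3028
  24:4775  25:6002  26:2208  27:4097  28:8486  29:3102  30:1260  31:9499
  32:9473  33:801  34:6534  35:6659  36:5675  37:2880  38:1898  39:8915
  40:7492  41:782  42:2483  43:5895  44:2337  45:2923  46:4809  47:4387
  48:4618  49:8506  50:2152  51:6757  52:1020  53:1085  54:2951  55:3479
  56:8120  57:673
Giant step factor: 4906^(-58) ≡ 8315 (mod 9907).
Scan 344·8315^i mod 9907 for i = 0, 1, …:
  i=0: 344   i=1: 7144   i=2: 9895   i=3: 9197
  i=4: 922   i=5: 8319   i=6: 1811   i=7: 9732
  i=8: 1204   i=9: 5190     …   i=19: 6163
  i=20: 6341
Match at i=20, j=18: x = 20·58 + 18 = 1178.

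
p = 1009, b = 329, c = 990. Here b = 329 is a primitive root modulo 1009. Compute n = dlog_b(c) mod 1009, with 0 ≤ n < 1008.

Baby-step giant-step with m = ceil(sqrt(1008)) = 32.
Baby table (329^j mod 1009 for j=0..31):
  0:1  1:329  2:278  3:652  4:600  5:645  6:315  7:717
  8:796  9:553  10:317  11:366  12:343  13:848  14:508  15:647
  16:973  17:264  18:82  19:744  20:598  21:996  22:768  23:422
  24:605  25:272  26:696  27:950  28:769  29:751  30:883  31:924
Giant step factor: 329^(-32) ≡ 784 (mod 1009).
Scan 990·784^i mod 1009 for i = 0, 1, …:
  i=0: 990   i=1: 239   i=2: 711   i=3: 456
  i=4: 318   i=5: 89   i=6: 155   i=7: 440
  i=8: 891   i=9: 316     …   i=18: 586
  i=19: 329
Match at i=19, j=1: n = 19·32 + 1 = 609.

609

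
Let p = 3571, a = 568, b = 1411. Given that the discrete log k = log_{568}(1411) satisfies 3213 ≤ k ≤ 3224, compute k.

3218

Compute 568^3213 mod 3571 = 443, then multiply by 568 repeatedly:
  568^3213=443  568^3214=1654  568^3215=299  568^3216=1995  568^3217=1153
  568^3218=1411
Found 1411 at exponent 3218.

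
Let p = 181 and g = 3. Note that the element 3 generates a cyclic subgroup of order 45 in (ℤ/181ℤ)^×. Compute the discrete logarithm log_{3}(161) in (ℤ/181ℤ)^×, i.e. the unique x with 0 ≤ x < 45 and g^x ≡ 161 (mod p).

Baby-step giant-step with m = ceil(sqrt(45)) = 7.
Baby table (3^j mod 181 for j=0..6):
  0:1  1:3  2:9  3:27  4:81  5:62  6:5
Giant step factor: 3^(-7) ≡ 169 (mod 181).
Scan 161·169^i mod 181 for i = 0, 1, …:
  i=0: 161   i=1: 59   i=2: 16   i=3: 170
  i=4: 132   i=5: 45   i=6: 3
Match at i=6, j=1: x = 6·7 + 1 = 43.

43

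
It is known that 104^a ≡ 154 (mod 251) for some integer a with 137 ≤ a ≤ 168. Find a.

Compute 104^137 mod 251 = 146, then multiply by 104 repeatedly:
  104^137=146  104^138=124  104^139=95  104^140=91  104^141=177
  104^142=85  104^143=55  104^144=198  104^145=10  104^146=36
  104^147=230  104^148=75  104^149=19  104^150=219  104^151=186
  104^152=17  104^153=11  104^154=140  104^155=2  104^156=208
  104^157=46  104^158=15  104^159=54  104^160=94  104^161=238
  104^162=154
Found 154 at exponent 162.

162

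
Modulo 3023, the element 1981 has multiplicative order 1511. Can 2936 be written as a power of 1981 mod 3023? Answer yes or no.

no

2936 ∈ ⟨1981⟩ iff 2936^1511 ≡ 1 (mod 3023), since |⟨1981⟩| = 1511.
2936^1511 mod 3023 = 3022.
Since 3022 ≠ 1, 2936 does not lie in the subgroup.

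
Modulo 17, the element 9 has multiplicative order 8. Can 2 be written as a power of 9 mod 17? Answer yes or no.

yes

2 ∈ ⟨9⟩ iff 2^8 ≡ 1 (mod 17), since |⟨9⟩| = 8.
2^8 mod 17 = 1.
Since 1 = 1, 2 lies in the subgroup.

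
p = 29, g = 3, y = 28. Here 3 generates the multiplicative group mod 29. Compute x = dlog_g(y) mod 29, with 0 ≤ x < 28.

Successive powers of 3 modulo 29:
  3^0=1  3^1=3  3^2=9  3^3=27  3^4=23  3^5=11
  3^6=4  3^7=12  3^8=7  3^9=21  3^10=5  3^11=15
  3^12=16  3^13=19  3^14=28
So 3^14 ≡ 28 (mod 29), giving x = 14.

14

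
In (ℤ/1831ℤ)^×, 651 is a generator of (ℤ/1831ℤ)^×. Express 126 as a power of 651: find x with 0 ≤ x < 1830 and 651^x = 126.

531

Baby-step giant-step with m = ceil(sqrt(1830)) = 43.
Baby table (651^j mod 1831 for j=0..42):
  0:1  1:651  2:840  3:1202  4:665  5:799  6:145  7:1014
  8:954  9:345  10:1213  11:502  12:884  13:550  14:1005  15:588
  16:109  17:1381  18:10  19:1017  20:1076  21:1034  22:1157  23:666
  24:1450  25:985  26:385  27:1619  28:1144  29:1358  30:1516  31:7
  32:895  33:387  34:1090  35:993  36:100  37:1015  38:1605  39:1185
  40:584  41:1167  42:1683
Giant step factor: 651^(-43) ≡ 656 (mod 1831).
Scan 126·656^i mod 1831 for i = 0, 1, …:
  i=0: 126   i=1: 261   i=2: 933   i=3: 494
  i=4: 1808   i=5: 1391   i=6: 658   i=7: 1363
  i=8: 600   i=9: 1766   i=10: 1304   i=11: 347
  i=12: 588
Match at i=12, j=15: x = 12·43 + 15 = 531.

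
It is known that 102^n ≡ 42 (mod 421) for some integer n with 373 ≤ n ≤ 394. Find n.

381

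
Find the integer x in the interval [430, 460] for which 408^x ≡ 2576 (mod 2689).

447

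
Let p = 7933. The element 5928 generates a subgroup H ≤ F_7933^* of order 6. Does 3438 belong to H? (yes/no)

no

⟨5928⟩ has order 6; its elements mod 7933 are {1, 2005, 2006, 5927, 5928, 7932}.
3438 is not in this set.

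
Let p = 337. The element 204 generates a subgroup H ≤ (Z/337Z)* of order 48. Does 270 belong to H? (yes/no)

270 ∈ ⟨204⟩ iff 270^48 ≡ 1 (mod 337), since |⟨204⟩| = 48.
270^48 mod 337 = 8.
Since 8 ≠ 1, 270 does not lie in the subgroup.

no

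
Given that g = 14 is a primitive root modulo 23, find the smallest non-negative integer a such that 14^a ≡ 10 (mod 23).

19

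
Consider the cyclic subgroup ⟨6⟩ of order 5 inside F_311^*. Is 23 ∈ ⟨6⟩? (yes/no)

no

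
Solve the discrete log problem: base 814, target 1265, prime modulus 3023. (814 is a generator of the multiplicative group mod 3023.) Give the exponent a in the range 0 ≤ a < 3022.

1784

Baby-step giant-step with m = ceil(sqrt(3022)) = 55.
Baby table (814^j mod 3023 for j=0..54):
  0:1  1:814  2:559  3:1576  4:1112  5:1291  6:1893  7:2195
  8:137  9:2690  10:1008  11:1279  12:1194  13:1533  14:2386  15:1438
  16:631  17:2747  18:2061  19:2912  20:336  21:1434  22:398  23:511
  24:1803  25:1487  26:1218  27:2931  28:687  29:2986  30:112  31:478
  32:2148  33:1178  34:601  35:2511  36:406  37:977  38:229  39:2003
  40:1045  41:1167  42:716  43:2408  44:1208  45:837  46:1143  47:2341
  48:1084  49:2683  50:1356  51:389  52:2254  53:2818  54:2418
Giant step factor: 814^(-55) ≡ 986 (mod 3023).
Scan 1265·986^i mod 3023 for i = 0, 1, …:
  i=0: 1265   i=1: 1814   i=2: 2011   i=3: 2781
  i=4: 205   i=5: 2612   i=6: 2859   i=7: 1538
  i=8: 1945   i=9: 1188     …   i=31: 1219
  i=32: 1803
Match at i=32, j=24: a = 32·55 + 24 = 1784.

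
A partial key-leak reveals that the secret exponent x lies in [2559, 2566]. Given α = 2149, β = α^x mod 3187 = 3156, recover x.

2562

Compute 2149^2559 mod 3187 = 2445, then multiply by 2149 repeatedly:
  2149^2559=2445  2149^2560=2129  2149^2561=1876  2149^2562=3156
Found 3156 at exponent 2562.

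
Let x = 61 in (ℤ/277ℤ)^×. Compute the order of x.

92

The order of 61 must divide p − 1 = 276 = 2^2 · 3 · 23.
Divisors: 1, 2, 3, 4, 6, 12, 23, 46, 69, 92, 138, 276.
Check each in increasing order: 61^1 ≡ 61;  61^2 ≡ 120;  61^3 ≡ 118;  61^4 ≡ 273;  61^6 ≡ 74;  61^12 ≡ 213;  61^23 ≡ 217;  61^46 ≡ 276;  61^69 ≡ 60;  61^92 ≡ 1.
Smallest exponent giving 1 is 92.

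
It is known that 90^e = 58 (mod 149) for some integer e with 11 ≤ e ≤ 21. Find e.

19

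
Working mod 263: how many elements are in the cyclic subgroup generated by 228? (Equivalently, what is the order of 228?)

262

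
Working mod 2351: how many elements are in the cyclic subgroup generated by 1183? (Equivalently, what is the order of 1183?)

47

The order of 1183 must divide p − 1 = 2350 = 2 · 5^2 · 47.
Divisors: 1, 2, 5, 10, 25, 47, 50, 94, 235, 470, 1175, 2350.
Check each in increasing order: 1183^1 ≡ 1183;  1183^2 ≡ 644;  1183^5 ≡ 147;  1183^10 ≡ 450;  1183^25 ≡ 1489;  1183^47 ≡ 1.
Smallest exponent giving 1 is 47.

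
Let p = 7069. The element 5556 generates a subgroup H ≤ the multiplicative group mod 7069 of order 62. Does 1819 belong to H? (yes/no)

1819 ∈ ⟨5556⟩ iff 1819^62 ≡ 1 (mod 7069), since |⟨5556⟩| = 62.
1819^62 mod 7069 = 1.
Since 1 = 1, 1819 lies in the subgroup.

yes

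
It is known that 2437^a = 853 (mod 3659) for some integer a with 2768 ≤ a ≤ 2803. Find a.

Compute 2437^2768 mod 3659 = 2346, then multiply by 2437 repeatedly:
  2437^2768=2346  2437^2769=1844  2437^2770=576  2437^2771=2315  2437^2772=3136
  2437^2773=2440  2437^2774=405  2437^2775=2714  2437^2776=2205  2437^2777=2173
  2437^2778=1028  2437^2779=2480  2437^2780=2751  2437^2781=899  2437^2782=2781
  2437^2783=829  2437^2784=505  2437^2785=1261  2437^2786=3156  2437^2787=3613
  2437^2788=1327  2437^2789=3002  2437^2790=1533  2437^2791=82  2437^2792=2248
  2437^2793=853
Found 853 at exponent 2793.

2793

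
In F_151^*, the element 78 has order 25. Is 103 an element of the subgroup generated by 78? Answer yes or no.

103 ∈ ⟨78⟩ iff 103^25 ≡ 1 (mod 151), since |⟨78⟩| = 25.
103^25 mod 151 = 118.
Since 118 ≠ 1, 103 does not lie in the subgroup.

no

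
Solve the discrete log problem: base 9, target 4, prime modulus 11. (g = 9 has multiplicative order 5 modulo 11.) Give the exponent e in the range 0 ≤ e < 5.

Successive powers of 9 modulo 11:
  9^0=1  9^1=9  9^2=4
So 9^2 ≡ 4 (mod 11), giving e = 2.

2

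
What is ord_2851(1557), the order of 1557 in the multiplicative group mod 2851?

The order of 1557 must divide p − 1 = 2850 = 2 · 3 · 5^2 · 19.
Divisors: 1, 2, 3, 5, 6, 10, 15, 19, 25, 30, 38, 50, 57, 75, 95, 114, 150, 190, 285, 475, 570, 950, 1425, 2850.
Check each in increasing order: 1557^1 ≡ 1557;  1557^2 ≡ 899;  1557^3 ≡ 2753;  1557^5 ≡ 279;  1557^6 ≡ 1051;  1557^10 ≡ 864;  1557^15 ≡ 1572;  1557^19 ≡ 842;  1557^25 ≡ 1132;  1557^30 ≡ 2218;  1557^38 ≡ 1916;  1557^50 ≡ 1325;  1557^57 ≡ 2457;  1557^75 ≡ 274;  1557^95 ≡ 611;  1557^114 ≡ 1282;  1557^150 ≡ 950;  1557^190 ≡ 2691;  1557^285 ≡ 2025;  1557^475 ≡ 1014;  1557^570 ≡ 887;  1557^950 ≡ 1836;  1557^1425 ≡ 1.
Smallest exponent giving 1 is 1425.

1425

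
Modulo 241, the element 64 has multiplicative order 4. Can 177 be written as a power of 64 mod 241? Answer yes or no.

177 ∈ ⟨64⟩ iff 177^4 ≡ 1 (mod 241), since |⟨64⟩| = 4.
177^4 mod 241 = 1.
Since 1 = 1, 177 lies in the subgroup.

yes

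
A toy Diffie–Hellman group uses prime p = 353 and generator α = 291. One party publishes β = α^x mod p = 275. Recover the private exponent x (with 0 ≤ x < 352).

Baby-step giant-step with m = ceil(sqrt(352)) = 19.
Baby table (291^j mod 353 for j=0..18):
  0:1  1:291  2:314  3:300  4:109  5:302  6:338  7:224
  8:232  9:89  10:130  11:59  12:225  13:170  14:50  15:77
  16:168  17:174  18:155
Giant step factor: 291^(-19) ≡ 210 (mod 353).
Scan 275·210^i mod 353 for i = 0, 1, …:
  i=0: 275   i=1: 211   i=2: 185   i=3: 20
  i=4: 317   i=5: 206   i=6: 194   i=7: 145
  i=8: 92   i=9: 258   i=10: 171   i=11: 257
  i=12: 314
Match at i=12, j=2: x = 12·19 + 2 = 230.

230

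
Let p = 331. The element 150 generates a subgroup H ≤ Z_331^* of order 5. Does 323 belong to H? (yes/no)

⟨150⟩ has order 5; its elements mod 331 are {1, 64, 124, 150, 323}.
323 is in this set.

yes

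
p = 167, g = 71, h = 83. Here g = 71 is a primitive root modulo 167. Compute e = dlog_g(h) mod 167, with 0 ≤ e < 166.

Baby-step giant-step with m = ceil(sqrt(166)) = 13.
Baby table (71^j mod 167 for j=0..12):
  0:1  1:71  2:31  3:30  4:126  5:95  6:65  7:106
  8:11  9:113  10:7  11:163  12:50
Giant step factor: 71^(-13) ≡ 101 (mod 167).
Scan 83·101^i mod 167 for i = 0, 1, …:
  i=0: 83   i=1: 33   i=2: 160   i=3: 128
  i=4: 69   i=5: 122   i=6: 131   i=7: 38
  i=8: 164   i=9: 31
Match at i=9, j=2: e = 9·13 + 2 = 119.

119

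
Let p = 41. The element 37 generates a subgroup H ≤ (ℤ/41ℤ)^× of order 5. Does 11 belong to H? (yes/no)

no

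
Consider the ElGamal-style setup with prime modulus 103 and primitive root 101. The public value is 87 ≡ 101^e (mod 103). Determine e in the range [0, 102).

Baby-step giant-step with m = ceil(sqrt(102)) = 11.
Baby table (101^j mod 103 for j=0..10):
  0:1  1:101  2:4  3:95  4:16  5:71  6:64  7:78
  8:50  9:3  10:97
Giant step factor: 101^(-11) ≡ 43 (mod 103).
Scan 87·43^i mod 103 for i = 0, 1, …:
  i=0: 87   i=1: 33   i=2: 80   i=3: 41
  i=4: 12   i=5: 1
Match at i=5, j=0: e = 5·11 + 0 = 55.

55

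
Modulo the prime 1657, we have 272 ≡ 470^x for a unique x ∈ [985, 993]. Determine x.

992

Compute 470^985 mod 1657 = 970, then multiply by 470 repeatedly:
  470^985=970  470^986=225  470^987=1359  470^988=785  470^989=1096
  470^990=1450  470^991=473  470^992=272
Found 272 at exponent 992.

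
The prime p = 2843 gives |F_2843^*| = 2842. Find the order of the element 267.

The order of 267 must divide p − 1 = 2842 = 2 · 7^2 · 29.
Divisors: 1, 2, 7, 14, 29, 49, 58, 98, 203, 406, 1421, 2842.
Check each in increasing order: 267^1 ≡ 267;  267^2 ≡ 214;  267^7 ≡ 334;  267^14 ≡ 679;  267^29 ≡ 1733;  267^49 ≡ 2080;  267^58 ≡ 1081;  267^98 ≡ 2197;  267^203 ≡ 2626;  267^406 ≡ 1601;  267^1421 ≡ 1.
Smallest exponent giving 1 is 1421.

1421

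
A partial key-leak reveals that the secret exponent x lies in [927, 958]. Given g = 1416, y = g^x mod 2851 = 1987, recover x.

935

Compute 1416^927 mod 2851 = 2633, then multiply by 1416 repeatedly:
  1416^927=2633  1416^928=2071  1416^929=1708  1416^930=880  1416^931=193
  1416^932=2443  1416^933=1025  1416^934=241  1416^935=1987
Found 1987 at exponent 935.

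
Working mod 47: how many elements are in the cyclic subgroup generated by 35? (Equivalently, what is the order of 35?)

The order of 35 must divide p − 1 = 46 = 2 · 23.
Divisors: 1, 2, 23, 46.
Check each in increasing order: 35^1 ≡ 35;  35^2 ≡ 3;  35^23 ≡ 46;  35^46 ≡ 1.
Smallest exponent giving 1 is 46.

46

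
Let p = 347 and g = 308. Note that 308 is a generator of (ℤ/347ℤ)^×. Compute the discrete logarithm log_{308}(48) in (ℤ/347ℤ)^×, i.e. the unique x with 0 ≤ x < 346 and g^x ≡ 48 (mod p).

208

Baby-step giant-step with m = ceil(sqrt(346)) = 19.
Baby table (308^j mod 347 for j=0..18):
  0:1  1:308  2:133  3:18  4:339  5:312  6:324  7:203
  8:64  9:280  10:184  11:111  12:182  13:189  14:263  15:153
  16:279  17:223  18:325
Giant step factor: 308^(-19) ≡ 146 (mod 347).
Scan 48·146^i mod 347 for i = 0, 1, …:
  i=0: 48   i=1: 68   i=2: 212   i=3: 69
  i=4: 11   i=5: 218   i=6: 251   i=7: 211
  i=8: 270   i=9: 209   i=10: 325
Match at i=10, j=18: x = 10·19 + 18 = 208.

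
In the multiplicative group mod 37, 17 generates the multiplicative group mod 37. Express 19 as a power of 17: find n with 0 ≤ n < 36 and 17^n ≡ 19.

5

Successive powers of 17 modulo 37:
  17^0=1  17^1=17  17^2=30  17^3=29  17^4=12  17^5=19
So 17^5 ≡ 19 (mod 37), giving n = 5.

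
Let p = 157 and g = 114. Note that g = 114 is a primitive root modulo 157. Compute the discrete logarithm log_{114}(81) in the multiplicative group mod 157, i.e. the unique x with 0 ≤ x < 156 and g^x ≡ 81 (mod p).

152

Baby-step giant-step with m = ceil(sqrt(156)) = 13.
Baby table (114^j mod 157 for j=0..12):
  0:1  1:114  2:122  3:92  4:126  5:77  6:143  7:131
  8:19  9:125  10:120  11:21  12:39
Giant step factor: 114^(-13) ≡ 22 (mod 157).
Scan 81·22^i mod 157 for i = 0, 1, …:
  i=0: 81   i=1: 55   i=2: 111   i=3: 87
  i=4: 30   i=5: 32   i=6: 76   i=7: 102
  i=8: 46   i=9: 70   i=10: 127   i=11: 125
Match at i=11, j=9: x = 11·13 + 9 = 152.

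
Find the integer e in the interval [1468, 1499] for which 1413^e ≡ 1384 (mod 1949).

Compute 1413^1468 mod 1949 = 1384, then multiply by 1413 repeatedly:
  1413^1468=1384
Found 1384 at exponent 1468.

1468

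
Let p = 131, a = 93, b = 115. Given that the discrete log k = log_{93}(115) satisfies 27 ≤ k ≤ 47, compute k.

29

Compute 93^27 mod 131 = 82, then multiply by 93 repeatedly:
  93^27=82  93^28=28  93^29=115
Found 115 at exponent 29.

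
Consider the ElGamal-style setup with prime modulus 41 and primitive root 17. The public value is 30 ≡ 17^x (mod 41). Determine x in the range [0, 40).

Successive powers of 17 modulo 41:
  17^0=1  17^1=17  17^2=2  17^3=34  17^4=4  17^5=27
  17^6=8  17^7=13  17^8=16  17^9=26  17^10=32  17^11=11
  17^12=23  17^13=22  17^14=5  17^15=3  17^16=10  17^17=6
  17^18=20  17^19=12  17^20=40  17^21=24  17^22=39  17^23=7
  17^24=37  17^25=14  17^26=33  17^27=28  17^28=25  17^29=15
  17^30=9  17^31=30
So 17^31 ≡ 30 (mod 41), giving x = 31.

31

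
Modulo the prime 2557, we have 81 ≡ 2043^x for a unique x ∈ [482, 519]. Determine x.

508

Compute 2043^482 mod 2557 = 94, then multiply by 2043 repeatedly:
  2043^482=94  2043^483=267  2043^484=840  2043^485=373  2043^486=53
  2043^487=885  2043^488=256  2043^489=1380  2043^490=1526  2043^491=635
  2043^492=906  2043^493=2247  2043^494=806  2043^495=2507  2043^496=130
  2043^497=2219  2043^498=2413  2043^499=2420  2043^500=1379  2043^501=2040
  2043^502=2367  2043^503=494  2043^504=1784  2043^505=987  2043^506=1525
  2043^507=1149  2043^508=81
Found 81 at exponent 508.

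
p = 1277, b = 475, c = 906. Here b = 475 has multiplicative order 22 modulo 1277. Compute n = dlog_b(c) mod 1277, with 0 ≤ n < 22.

21

Successive powers of 475 modulo 1277:
  475^0=1  475^1=475  475^2=873  475^3=927  475^4=1037  475^5=930
  475^6=1185  475^7=995  475^8=135  475^9=275  475^10=371  475^11=1276
  475^12=802  475^13=404  475^14=350  475^15=240  475^16=347  475^17=92
  475^18=282  475^19=1142  475^20=1002  475^21=906
So 475^21 ≡ 906 (mod 1277), giving n = 21.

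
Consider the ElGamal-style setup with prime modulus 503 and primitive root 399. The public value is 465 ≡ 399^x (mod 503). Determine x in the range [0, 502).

472

Baby-step giant-step with m = ceil(sqrt(502)) = 23.
Baby table (399^j mod 503 for j=0..22):
  0:1  1:399  2:253  3:347  4:128  5:269  6:192  7:152
  8:288  9:228  10:432  11:342  12:145  13:10  14:469  15:15
  16:452  17:274  18:175  19:411  20:11  21:365  22:268
Giant step factor: 399^(-23) ≡ 260 (mod 503).
Scan 465·260^i mod 503 for i = 0, 1, …:
  i=0: 465   i=1: 180   i=2: 21   i=3: 430
  i=4: 134   i=5: 133   i=6: 376   i=7: 178
  i=8: 4   i=9: 34     …   i=19: 165
  i=20: 145
Match at i=20, j=12: x = 20·23 + 12 = 472.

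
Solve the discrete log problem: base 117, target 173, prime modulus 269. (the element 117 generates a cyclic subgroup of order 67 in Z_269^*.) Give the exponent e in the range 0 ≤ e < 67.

26

Successive powers of 117 modulo 269:
  117^0=1  117^1=117  117^2=239  117^3=256  117^4=93  117^5=121
  117^6=169  117^7=136  117^8=41  117^9=224  117^10=115  117^11=5
  117^12=47  117^13=119  117^14=204  117^15=196  117^16=67  117^17=38
  117^18=142  117^19=205  117^20=44  117^21=37  117^22=25  117^23=235
  117^24=57  117^25=213  117^26=173
So 117^26 ≡ 173 (mod 269), giving e = 26.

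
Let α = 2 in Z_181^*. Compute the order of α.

The order of 2 must divide p − 1 = 180 = 2^2 · 3^2 · 5.
Divisors: 1, 2, 3, 4, 5, 6, 9, 10, 12, 15, 18, 20, 30, 36, 45, 60, 90, 180.
Check each in increasing order: 2^1 ≡ 2;  2^2 ≡ 4;  2^3 ≡ 8;  2^4 ≡ 16;  2^5 ≡ 32;  2^6 ≡ 64;  2^9 ≡ 150;  2^10 ≡ 119;  2^12 ≡ 114;  2^15 ≡ 7;  2^18 ≡ 56;  2^20 ≡ 43;  2^30 ≡ 49;  2^36 ≡ 59;  2^45 ≡ 162;  2^60 ≡ 48;  2^90 ≡ 180;  2^180 ≡ 1.
Smallest exponent giving 1 is 180.

180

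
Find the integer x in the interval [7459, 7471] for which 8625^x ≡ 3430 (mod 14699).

Compute 8625^7459 mod 14699 = 11374, then multiply by 8625 repeatedly:
  8625^7459=11374  8625^7460=14323  8625^7461=5479  8625^7462=13789  8625^7463=516
  8625^7464=11402  8625^7465=5940  8625^7466=6485  8625^7467=3430
Found 3430 at exponent 7467.

7467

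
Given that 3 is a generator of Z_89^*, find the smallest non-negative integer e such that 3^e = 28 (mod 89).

25

Baby-step giant-step with m = ceil(sqrt(88)) = 10.
Baby table (3^j mod 89 for j=0..9):
  0:1  1:3  2:9  3:27  4:81  5:65  6:17  7:51
  8:64  9:14
Giant step factor: 3^(-10) ≡ 53 (mod 89).
Scan 28·53^i mod 89 for i = 0, 1, …:
  i=0: 28   i=1: 60   i=2: 65
Match at i=2, j=5: e = 2·10 + 5 = 25.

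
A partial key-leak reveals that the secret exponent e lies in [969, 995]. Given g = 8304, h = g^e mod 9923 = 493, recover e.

Compute 8304^969 mod 9923 = 8179, then multiply by 8304 repeatedly:
  8304^969=8179  8304^970=5404  8304^971=3010  8304^972=8926  8304^973=6617
  8304^974=3917  8304^975=9097  8304^976=7612  8304^977=538  8304^978=2202
  8304^979=7242  8304^980=4188  8304^981=6960  8304^982=4288  8304^983=3828
  8304^984=4343  8304^985=4090  8304^986=6854  8304^987=7211  8304^988=4762
  8304^989=493
Found 493 at exponent 989.

989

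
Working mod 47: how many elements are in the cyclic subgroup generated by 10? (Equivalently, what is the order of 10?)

46

The order of 10 must divide p − 1 = 46 = 2 · 23.
Divisors: 1, 2, 23, 46.
Check each in increasing order: 10^1 ≡ 10;  10^2 ≡ 6;  10^23 ≡ 46;  10^46 ≡ 1.
Smallest exponent giving 1 is 46.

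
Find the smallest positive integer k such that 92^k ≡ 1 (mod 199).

The order of 92 must divide p − 1 = 198 = 2 · 3^2 · 11.
Divisors: 1, 2, 3, 6, 9, 11, 18, 22, 33, 66, 99, 198.
Check each in increasing order: 92^1 ≡ 92;  92^2 ≡ 106;  92^3 ≡ 1.
Smallest exponent giving 1 is 3.

3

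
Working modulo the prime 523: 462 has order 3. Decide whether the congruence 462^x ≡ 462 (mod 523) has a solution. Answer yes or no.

yes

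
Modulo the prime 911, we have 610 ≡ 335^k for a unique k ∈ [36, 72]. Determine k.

Compute 335^36 mod 911 = 882, then multiply by 335 repeatedly:
  335^36=882  335^37=306  335^38=478  335^39=705  335^40=226
  335^41=97  335^42=610
Found 610 at exponent 42.

42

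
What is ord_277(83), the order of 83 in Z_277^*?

The order of 83 must divide p − 1 = 276 = 2^2 · 3 · 23.
Divisors: 1, 2, 3, 4, 6, 12, 23, 46, 69, 92, 138, 276.
Check each in increasing order: 83^1 ≡ 83;  83^2 ≡ 241;  83^3 ≡ 59;  83^4 ≡ 188;  83^6 ≡ 157;  83^12 ≡ 273;  83^23 ≡ 117;  83^46 ≡ 116;  83^69 ≡ 276;  83^92 ≡ 160;  83^138 ≡ 1.
Smallest exponent giving 1 is 138.

138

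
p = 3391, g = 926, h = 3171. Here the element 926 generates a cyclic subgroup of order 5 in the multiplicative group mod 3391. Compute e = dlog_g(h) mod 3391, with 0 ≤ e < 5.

Successive powers of 926 modulo 3391:
  926^0=1  926^1=926  926^2=2944  926^3=3171
So 926^3 ≡ 3171 (mod 3391), giving e = 3.

3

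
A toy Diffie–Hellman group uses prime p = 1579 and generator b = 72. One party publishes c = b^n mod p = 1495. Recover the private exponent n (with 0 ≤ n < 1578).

1253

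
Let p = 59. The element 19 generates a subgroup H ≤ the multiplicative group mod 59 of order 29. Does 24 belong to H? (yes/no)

no

24 ∈ ⟨19⟩ iff 24^29 ≡ 1 (mod 59), since |⟨19⟩| = 29.
24^29 mod 59 = 58.
Since 58 ≠ 1, 24 does not lie in the subgroup.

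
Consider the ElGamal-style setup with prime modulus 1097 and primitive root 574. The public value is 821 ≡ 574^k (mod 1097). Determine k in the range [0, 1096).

653

Baby-step giant-step with m = ceil(sqrt(1096)) = 34.
Baby table (574^j mod 1097 for j=0..33):
  0:1  1:574  2:376  3:812  4:960  5:346  6:47  7:650
  8:120  9:866  10:143  11:904  12:15  13:931  14:155  15:113
  16:139  17:802  18:705  19:974  20:703  21:923  22:1048  23:396
  24:225  25:801  26:131  27:598  28:988  29:1060  30:702  31:349
  32:672  33:681
Giant step factor: 574^(-34) ≡ 997 (mod 1097).
Scan 821·997^i mod 1097 for i = 0, 1, …:
  i=0: 821   i=1: 175   i=2: 52   i=3: 285
  i=4: 22   i=5: 1091   i=6: 600   i=7: 335
  i=8: 507   i=9: 859     …   i=18: 542
  i=19: 650
Match at i=19, j=7: k = 19·34 + 7 = 653.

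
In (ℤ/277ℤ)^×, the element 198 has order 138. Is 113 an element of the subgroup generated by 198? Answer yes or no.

113 ∈ ⟨198⟩ iff 113^138 ≡ 1 (mod 277), since |⟨198⟩| = 138.
113^138 mod 277 = 1.
Since 1 = 1, 113 lies in the subgroup.

yes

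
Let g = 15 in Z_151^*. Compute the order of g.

The order of 15 must divide p − 1 = 150 = 2 · 3 · 5^2.
Divisors: 1, 2, 3, 5, 6, 10, 15, 25, 30, 50, 75, 150.
Check each in increasing order: 15^1 ≡ 15;  15^2 ≡ 74;  15^3 ≡ 53;  15^5 ≡ 147;  15^6 ≡ 91;  15^10 ≡ 16;  15^15 ≡ 87;  15^25 ≡ 33;  15^30 ≡ 19;  15^50 ≡ 32;  15^75 ≡ 150;  15^150 ≡ 1.
Smallest exponent giving 1 is 150.

150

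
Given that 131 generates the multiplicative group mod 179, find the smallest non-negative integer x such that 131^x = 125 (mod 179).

18

Baby-step giant-step with m = ceil(sqrt(178)) = 14.
Baby table (131^j mod 179 for j=0..13):
  0:1  1:131  2:156  3:30  4:171  5:26  6:5  7:118
  8:64  9:150  10:139  11:130  12:25  13:53
Giant step factor: 131^(-14) ≡ 146 (mod 179).
Scan 125·146^i mod 179 for i = 0, 1, …:
  i=0: 125   i=1: 171
Match at i=1, j=4: x = 1·14 + 4 = 18.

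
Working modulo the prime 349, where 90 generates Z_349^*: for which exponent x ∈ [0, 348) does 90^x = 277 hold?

Baby-step giant-step with m = ceil(sqrt(348)) = 19.
Baby table (90^j mod 349 for j=0..18):
  0:1  1:90  2:73  3:288  4:94  5:84  6:231  7:199
  8:111  9:218  10:76  11:209  12:313  13:250  14:164  15:102
  16:106  17:117  18:60
Giant step factor: 90^(-19) ≡ 55 (mod 349).
Scan 277·55^i mod 349 for i = 0, 1, …:
  i=0: 277   i=1: 228   i=2: 325   i=3: 76
Match at i=3, j=10: x = 3·19 + 10 = 67.

67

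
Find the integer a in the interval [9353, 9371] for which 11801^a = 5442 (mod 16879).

9364

Compute 11801^9353 mod 16879 = 6021, then multiply by 11801 repeatedly:
  11801^9353=6021  11801^9354=10110  11801^9355=7338  11801^9356=6468  11801^9357=2030
  11801^9358=4729  11801^9359=4955  11801^9360=5099  11801^9361=16543  11801^9362=1429
  11801^9363=1508  11801^9364=5442
Found 5442 at exponent 9364.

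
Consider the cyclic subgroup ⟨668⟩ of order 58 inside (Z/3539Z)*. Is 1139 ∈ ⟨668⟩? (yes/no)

yes

1139 ∈ ⟨668⟩ iff 1139^58 ≡ 1 (mod 3539), since |⟨668⟩| = 58.
1139^58 mod 3539 = 1.
Since 1 = 1, 1139 lies in the subgroup.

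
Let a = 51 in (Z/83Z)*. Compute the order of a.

41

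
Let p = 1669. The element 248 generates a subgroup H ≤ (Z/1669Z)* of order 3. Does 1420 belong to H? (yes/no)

yes

⟨248⟩ has order 3; its elements mod 1669 are {1, 248, 1420}.
1420 is in this set.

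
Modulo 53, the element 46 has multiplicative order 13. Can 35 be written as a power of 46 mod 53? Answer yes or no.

⟨46⟩ has order 13; its elements mod 53 are {1, 10, 13, 15, 16, 24, 28, 36, 42, 44, 46, 47, 49}.
35 is not in this set.

no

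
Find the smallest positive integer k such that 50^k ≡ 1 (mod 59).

58

The order of 50 must divide p − 1 = 58 = 2 · 29.
Divisors: 1, 2, 29, 58.
Check each in increasing order: 50^1 ≡ 50;  50^2 ≡ 22;  50^29 ≡ 58;  50^58 ≡ 1.
Smallest exponent giving 1 is 58.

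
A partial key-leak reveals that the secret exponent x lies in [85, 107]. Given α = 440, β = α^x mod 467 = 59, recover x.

106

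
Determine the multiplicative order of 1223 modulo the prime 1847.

The order of 1223 must divide p − 1 = 1846 = 2 · 13 · 71.
Divisors: 1, 2, 13, 26, 71, 142, 923, 1846.
Check each in increasing order: 1223^1 ≡ 1223;  1223^2 ≡ 1506;  1223^13 ≡ 1328;  1223^26 ≡ 1546;  1223^71 ≡ 909;  1223^142 ≡ 672;  1223^923 ≡ 1846;  1223^1846 ≡ 1.
Smallest exponent giving 1 is 1846.

1846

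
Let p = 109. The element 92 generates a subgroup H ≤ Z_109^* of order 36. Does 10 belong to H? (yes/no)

no

10 ∈ ⟨92⟩ iff 10^36 ≡ 1 (mod 109), since |⟨92⟩| = 36.
10^36 mod 109 = 63.
Since 63 ≠ 1, 10 does not lie in the subgroup.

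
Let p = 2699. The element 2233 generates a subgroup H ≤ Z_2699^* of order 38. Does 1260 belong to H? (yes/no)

no

1260 ∈ ⟨2233⟩ iff 1260^38 ≡ 1 (mod 2699), since |⟨2233⟩| = 38.
1260^38 mod 2699 = 2084.
Since 2084 ≠ 1, 1260 does not lie in the subgroup.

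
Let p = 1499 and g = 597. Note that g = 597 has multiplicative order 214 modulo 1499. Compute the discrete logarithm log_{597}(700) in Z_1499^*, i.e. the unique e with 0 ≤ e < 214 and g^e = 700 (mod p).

5

Successive powers of 597 modulo 1499:
  597^0=1  597^1=597  597^2=1146  597^3=618  597^4=192  597^5=700
So 597^5 ≡ 700 (mod 1499), giving e = 5.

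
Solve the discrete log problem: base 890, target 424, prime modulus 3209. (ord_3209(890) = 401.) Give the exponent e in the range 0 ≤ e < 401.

189

Baby-step giant-step with m = ceil(sqrt(401)) = 21.
Baby table (890^j mod 3209 for j=0..20):
  0:1  1:890  2:2686  3:3044  4:764  5:2861  6:1553  7:2300
  8:2867  9:475  10:2371  11:1877  12:1850  13:283  14:1568  15:2814
  16:1440  17:1209  18:995  19:3075  20:2682
Giant step factor: 890^(-21) ≡ 852 (mod 3209).
Scan 424·852^i mod 3209 for i = 0, 1, …:
  i=0: 424   i=1: 1840   i=2: 1688   i=3: 544
  i=4: 1392   i=5: 1863   i=6: 2030   i=7: 3118
  i=8: 2693   i=9: 1
Match at i=9, j=0: e = 9·21 + 0 = 189.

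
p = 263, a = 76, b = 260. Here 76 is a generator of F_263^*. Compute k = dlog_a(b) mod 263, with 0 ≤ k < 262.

Baby-step giant-step with m = ceil(sqrt(262)) = 17.
Baby table (76^j mod 263 for j=0..16):
  0:1  1:76  2:253  3:29  4:100  5:236  6:52  7:7
  8:6  9:193  10:203  11:174  12:74  13:101  14:49  15:42
  16:36
Giant step factor: 76^(-17) ≡ 67 (mod 263).
Scan 260·67^i mod 263 for i = 0, 1, …:
  i=0: 260   i=1: 62   i=2: 209   i=3: 64
  i=4: 80   i=5: 100
Match at i=5, j=4: k = 5·17 + 4 = 89.

89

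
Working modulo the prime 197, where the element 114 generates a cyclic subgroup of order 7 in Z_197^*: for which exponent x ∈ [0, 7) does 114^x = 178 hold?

Successive powers of 114 modulo 197:
  114^0=1  114^1=114  114^2=191  114^3=104  114^4=36  114^5=164
  114^6=178
So 114^6 ≡ 178 (mod 197), giving x = 6.

6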